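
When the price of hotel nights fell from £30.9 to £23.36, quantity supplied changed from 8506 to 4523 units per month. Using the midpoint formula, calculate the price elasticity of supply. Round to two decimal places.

%Δq = (4523 − 8506)/[(8506 + 4523)/2] = -3983/6514.5 ≈ -0.6114.
%Δp = (23.36 − 30.9)/[(30.9 + 23.36)/2] = -7.54/27.13 ≈ -0.2779.
Arc elasticity E = %Δq/%Δp ≈ -0.6114/-0.2779 ≈ 2.20.
|E| > 1: supply is elastic over this range.

2.20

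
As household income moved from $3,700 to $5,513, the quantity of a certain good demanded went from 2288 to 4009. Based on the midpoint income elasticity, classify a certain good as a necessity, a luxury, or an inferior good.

%ΔQ = (4009 − 2288)/[(2288+4009)/2] = 1721/3148.5 ≈ 0.5466.
%ΔI = (5,513 − 3,700)/[(3,700+5,513)/2] = 1813/4606.5 ≈ 0.3936.
E_I = %ΔQ/%ΔI ≈ 1.389.
E_I > 1: normal good (luxury).

luxury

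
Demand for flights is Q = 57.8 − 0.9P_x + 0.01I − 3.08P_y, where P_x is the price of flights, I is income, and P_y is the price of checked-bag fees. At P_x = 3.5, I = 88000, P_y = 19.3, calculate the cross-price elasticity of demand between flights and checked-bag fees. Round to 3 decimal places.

Substituting, Q = 57.8 − 0.9(3.5) + 0.01(88000) − 3.08(19.3) = 57.8 − 3.15 + 880 − 59.444 = 875.206.
∂Q/∂P_y = −3.08, so E_xy = -3.08·(19.3/875.206) ≈ -0.068.
E_xy < 0: the goods are complements.

-0.068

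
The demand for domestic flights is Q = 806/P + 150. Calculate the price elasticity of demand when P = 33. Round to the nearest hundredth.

-0.14

At P = 33, Q = 174.4242.
dQ/dP = −806/P² = −0.7401.
Point elasticity E = (dQ/dP)·(P/Q) = -0.7401 × 33/174.4242 ≈ -0.14.
|E| < 1, so demand is inelastic at this price.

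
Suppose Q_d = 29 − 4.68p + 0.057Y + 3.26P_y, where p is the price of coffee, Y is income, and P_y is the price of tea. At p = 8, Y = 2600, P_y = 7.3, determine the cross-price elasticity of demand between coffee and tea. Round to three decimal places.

0.146

At the given point, Q_d = 29 − 4.68(8) + 0.057(2600) + 3.26(7.3) = 29 − 37.44 + 148.2 + 23.798 = 163.558.
∂Q_d/∂P_y = +3.26, so E_xy = 3.26·(7.3/163.558) ≈ 0.146.
E_xy > 0: the goods are substitutes.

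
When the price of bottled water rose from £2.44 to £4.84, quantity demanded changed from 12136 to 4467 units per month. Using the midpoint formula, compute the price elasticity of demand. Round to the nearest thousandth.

-1.401

%ΔQ = (4467 − 12136)/[(12136 + 4467)/2] = -7669/8301.5 ≈ -0.9238.
%ΔP = (4.84 − 2.44)/[(2.44 + 4.84)/2] = 2.4/3.64 ≈ 0.6593.
Arc elasticity E = %ΔQ/%ΔP ≈ -0.9238/0.6593 ≈ -1.401.
|E| > 1: demand is elastic over this range.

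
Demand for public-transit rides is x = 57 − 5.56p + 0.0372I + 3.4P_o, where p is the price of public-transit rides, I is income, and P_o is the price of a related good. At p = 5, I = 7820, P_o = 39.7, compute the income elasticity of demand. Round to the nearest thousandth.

Substituting, x = 57 − 5.56(5) + 0.0372(7820) + 3.4(39.7) = 57 − 27.8 + 290.904 + 134.98 = 455.084.
∂x/∂I = +0.0372, so E_I = 0.0372·(7820/455.084) ≈ 0.639.
E_I ∈ (0,1): normal good (necessity).

0.639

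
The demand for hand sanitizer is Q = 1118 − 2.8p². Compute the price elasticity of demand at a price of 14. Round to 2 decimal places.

-1.93

At p = 14, Q = 569.2.
dQ/dp = −2·2.8·p = −78.4.
Point elasticity E = (dQ/dp)·(p/Q) = -78.4 × 14/569.2 ≈ -1.93.
|E| > 1, so demand is elastic at this price.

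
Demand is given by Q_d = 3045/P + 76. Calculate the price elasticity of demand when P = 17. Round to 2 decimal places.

-0.70

At P = 17, Q_d = 255.1176.
dQ_d/dP = −3045/P² = −10.5363.
Point elasticity E = (dQ_d/dP)·(P/Q_d) = -10.5363 × 17/255.1176 ≈ -0.70.
|E| < 1, so demand is inelastic at this price.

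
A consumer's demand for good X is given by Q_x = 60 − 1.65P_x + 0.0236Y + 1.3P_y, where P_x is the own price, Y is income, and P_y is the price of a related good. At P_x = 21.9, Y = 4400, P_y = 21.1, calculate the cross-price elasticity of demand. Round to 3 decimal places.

0.177

First evaluate Q_x: 60 − 1.65(21.9) + 0.0236(4400) + 1.3(21.1) = 60 − 36.135 + 103.84 + 27.43 = 155.135.
∂Q_x/∂P_y = +1.3, so E_xy = 1.3·(21.1/155.135) ≈ 0.177.
E_xy > 0: the goods are substitutes.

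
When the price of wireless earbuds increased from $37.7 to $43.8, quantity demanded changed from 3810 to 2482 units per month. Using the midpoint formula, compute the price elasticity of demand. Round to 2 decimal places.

%Δq = (2482 − 3810)/[(3810 + 2482)/2] = -1328/3146 ≈ -0.4221.
%ΔP = (43.8 − 37.7)/[(37.7 + 43.8)/2] = 6.1/40.75 ≈ 0.1497.
Arc elasticity E = %Δq/%ΔP ≈ -0.4221/0.1497 ≈ -2.82.
|E| > 1: demand is elastic over this range.

-2.82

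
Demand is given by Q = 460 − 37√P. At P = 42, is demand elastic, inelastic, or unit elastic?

At P = 42, Q = 220.2126.
dQ/dP = −37/(2√P) = −37/(2·6.4807).
Point elasticity E = (dQ/dP)·(P/Q) = -2.8546 × 42/220.2126 ≈ -0.544.
|E| ≈ 0.544 < 1, so demand is inelastic.

inelastic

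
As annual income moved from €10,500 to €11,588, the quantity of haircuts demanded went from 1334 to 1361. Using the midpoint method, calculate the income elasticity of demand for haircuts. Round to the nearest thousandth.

%ΔQ = (1361 − 1334)/[(1334+1361)/2] = 27/1347.5 ≈ 0.0200.
%ΔY = (11,588 − 10,500)/[(10,500+11,588)/2] = 1088/11044 ≈ 0.0985.
E_I = %ΔQ/%ΔY ≈ 0.203.
E_I ∈ (0,1): normal good (necessity).

0.203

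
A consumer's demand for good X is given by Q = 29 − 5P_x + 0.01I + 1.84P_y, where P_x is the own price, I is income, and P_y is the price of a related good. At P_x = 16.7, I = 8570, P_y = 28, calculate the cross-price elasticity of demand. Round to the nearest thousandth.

0.623

Substituting, Q = 29 − 5(16.7) + 0.01(8570) + 1.84(28) = 29 − 83.5 + 85.7 + 51.52 = 82.72.
∂Q/∂P_y = +1.84, so E_xy = 1.84·(28/82.72) ≈ 0.623.
E_xy > 0: the goods are substitutes.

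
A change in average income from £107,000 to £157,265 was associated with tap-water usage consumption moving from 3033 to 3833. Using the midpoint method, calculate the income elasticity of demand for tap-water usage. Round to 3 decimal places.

%ΔQ = (3833 − 3033)/[(3033+3833)/2] = 800/3433 ≈ 0.2330.
%ΔI = (157,265 − 107,000)/[(107,000+157,265)/2] = 50265/132132.5 ≈ 0.3804.
E_I = %ΔQ/%ΔI ≈ 0.613.
E_I ∈ (0,1): normal good (necessity).

0.613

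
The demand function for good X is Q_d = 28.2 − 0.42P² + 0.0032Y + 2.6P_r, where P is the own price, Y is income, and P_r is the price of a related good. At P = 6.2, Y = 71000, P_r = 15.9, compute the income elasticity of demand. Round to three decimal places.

0.810

At the given point, Q_d = 28.2 − 0.42(6.2)² + 0.0032(71000) + 2.6(15.9) = 28.2 − 16.1448 + 227.2 + 41.34 = 280.5952.
∂Q_d/∂Y = +0.0032, so E_I = 0.0032·(71000/280.5952) ≈ 0.810.
E_I ∈ (0,1): normal good (necessity).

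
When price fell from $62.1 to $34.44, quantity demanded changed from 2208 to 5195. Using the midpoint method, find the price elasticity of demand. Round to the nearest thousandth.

%Δq = (5195 − 2208)/[(2208 + 5195)/2] = 2987/3701.5 ≈ 0.8070.
%ΔP = (34.44 − 62.1)/[(62.1 + 34.44)/2] = -27.66/48.27 ≈ -0.5730.
Arc elasticity E = %Δq/%ΔP ≈ 0.8070/-0.5730 ≈ -1.408.
|E| > 1: demand is elastic over this range.

-1.408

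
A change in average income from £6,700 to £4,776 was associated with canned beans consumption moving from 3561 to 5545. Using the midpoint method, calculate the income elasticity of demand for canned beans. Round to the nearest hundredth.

-1.30

%ΔQ = (5545 − 3561)/[(3561+5545)/2] = 1984/4553 ≈ 0.4358.
%ΔI = (4,776 − 6,700)/[(6,700+4,776)/2] = -1924/5738 ≈ -0.3353.
E_I = %ΔQ/%ΔI ≈ -1.30.
E_I < 0: inferior good.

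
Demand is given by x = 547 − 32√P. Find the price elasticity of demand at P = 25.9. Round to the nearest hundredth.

-0.21

At P = 25.9, x = 384.1455.
dx/dP = −32/(2√P) = −32/(2·5.0892).
Point elasticity E = (dx/dP)·(P/x) = -3.1439 × 25.9/384.1455 ≈ -0.21.
|E| < 1, so demand is inelastic at this price.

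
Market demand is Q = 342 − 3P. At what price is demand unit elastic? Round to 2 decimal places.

57.00

For linear demand Q = a − bP, E = −bP/(a − bP). |E| = 1 ⇒ bP = a − bP ⇒ P = a/(2b).
P = 342/(2·3) = 57.00.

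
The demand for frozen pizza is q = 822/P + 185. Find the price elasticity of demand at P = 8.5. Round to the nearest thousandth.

-0.343

At P = 8.5, q = 281.7059.
dq/dP = −822/P² = −11.3772.
Point elasticity E = (dq/dP)·(P/q) = -11.3772 × 8.5/281.7059 ≈ -0.343.
|E| < 1, so demand is inelastic at this price.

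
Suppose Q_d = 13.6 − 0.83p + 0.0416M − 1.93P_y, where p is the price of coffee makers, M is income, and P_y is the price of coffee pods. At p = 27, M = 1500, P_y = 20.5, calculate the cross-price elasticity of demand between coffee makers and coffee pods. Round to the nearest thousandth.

-2.821

Substituting, Q_d = 13.6 − 0.83(27) + 0.0416(1500) − 1.93(20.5) = 13.6 − 22.41 + 62.4 − 39.565 = 14.025.
∂Q_d/∂P_y = −1.93, so E_xy = -1.93·(20.5/14.025) ≈ -2.821.
E_xy < 0: the goods are complements.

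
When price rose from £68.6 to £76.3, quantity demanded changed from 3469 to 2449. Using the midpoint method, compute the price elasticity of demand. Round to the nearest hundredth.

%Δq = (2449 − 3469)/[(3469 + 2449)/2] = -1020/2959 ≈ -0.3447.
%ΔP = (76.3 − 68.6)/[(68.6 + 76.3)/2] = 7.7/72.45 ≈ 0.1063.
Arc elasticity E = %Δq/%ΔP ≈ -0.3447/0.1063 ≈ -3.24.
|E| > 1: demand is elastic over this range.

-3.24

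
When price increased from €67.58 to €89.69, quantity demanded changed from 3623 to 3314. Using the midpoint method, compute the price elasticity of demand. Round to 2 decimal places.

%Δq = (3314 − 3623)/[(3623 + 3314)/2] = -309/3468.5 ≈ -0.0891.
%Δp = (89.69 − 67.58)/[(67.58 + 89.69)/2] = 22.11/78.635 ≈ 0.2812.
Arc elasticity E = %Δq/%Δp ≈ -0.0891/0.2812 ≈ -0.32.
|E| < 1: demand is inelastic over this range.

-0.32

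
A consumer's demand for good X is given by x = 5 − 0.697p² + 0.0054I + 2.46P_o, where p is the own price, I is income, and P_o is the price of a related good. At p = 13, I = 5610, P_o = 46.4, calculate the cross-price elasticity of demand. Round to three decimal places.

At the given point, x = 5 − 0.697(13)² + 0.0054(5610) + 2.46(46.4) = 5 − 117.793 + 30.294 + 114.144 = 31.645.
∂x/∂P_o = +2.46, so E_xy = 2.46·(46.4/31.645) ≈ 3.607.
E_xy > 0: the goods are substitutes.

3.607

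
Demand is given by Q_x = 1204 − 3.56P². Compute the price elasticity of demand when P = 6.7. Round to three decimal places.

At P = 6.7, Q_x = 1044.1916.
dQ_x/dP = −2·3.56·P = −47.704.
Point elasticity E = (dQ_x/dP)·(P/Q_x) = -47.704 × 6.7/1044.1916 ≈ -0.306.
|E| < 1, so demand is inelastic at this price.

-0.306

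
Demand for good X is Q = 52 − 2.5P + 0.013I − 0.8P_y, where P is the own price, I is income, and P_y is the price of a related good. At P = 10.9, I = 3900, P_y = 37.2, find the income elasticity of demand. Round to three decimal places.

1.110

Q = 52 − 2.5(10.9) + 0.013(3900) − 0.8(37.2) = 52 − 27.25 + 50.7 − 29.76 = 45.69.
∂Q/∂I = +0.013, so E_I = 0.013·(3900/45.69) ≈ 1.110.
E_I > 1: normal good (luxury).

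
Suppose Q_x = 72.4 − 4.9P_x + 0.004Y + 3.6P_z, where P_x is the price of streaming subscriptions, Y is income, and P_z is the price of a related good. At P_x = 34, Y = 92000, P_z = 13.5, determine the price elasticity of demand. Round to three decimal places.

-0.517

Q_x = 72.4 − 4.9(34) + 0.004(92000) + 3.6(13.5) = 72.4 − 166.6 + 368 + 48.6 = 322.4.
∂Q_x/∂P_x = −4.9, so E_p = (−4.9)·(34/322.4) ≈ -0.517.
|E_p| < 1: demand is inelastic.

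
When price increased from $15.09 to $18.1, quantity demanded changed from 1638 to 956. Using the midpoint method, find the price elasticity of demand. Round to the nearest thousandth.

-2.899

%Δq = (956 − 1638)/[(1638 + 956)/2] = -682/1297 ≈ -0.5258.
%Δp = (18.1 − 15.09)/[(15.09 + 18.1)/2] = 3.01/16.595 ≈ 0.1814.
Arc elasticity E = %Δq/%Δp ≈ -0.5258/0.1814 ≈ -2.899.
|E| > 1: demand is elastic over this range.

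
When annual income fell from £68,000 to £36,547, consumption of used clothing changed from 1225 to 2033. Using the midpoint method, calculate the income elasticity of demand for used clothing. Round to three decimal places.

%ΔQ = (2033 − 1225)/[(1225+2033)/2] = 808/1629 ≈ 0.4960.
%ΔY = (36,547 − 68,000)/[(68,000+36,547)/2] = -31453/52273.5 ≈ -0.6017.
E_I = %ΔQ/%ΔY ≈ -0.824.
E_I < 0: inferior good.

-0.824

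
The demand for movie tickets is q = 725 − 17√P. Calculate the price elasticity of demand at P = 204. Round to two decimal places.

-0.25

At P = 204, q = 482.1914.
dq/dP = −17/(2√P) = −17/(2·14.2829).
Point elasticity E = (dq/dP)·(P/q) = -0.5951 × 204/482.1914 ≈ -0.25.
|E| < 1, so demand is inelastic at this price.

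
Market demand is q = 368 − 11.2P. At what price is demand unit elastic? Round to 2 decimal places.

16.43

For linear demand q = a − bP, E = −bP/(a − bP). |E| = 1 ⇒ bP = a − bP ⇒ P = a/(2b).
P = 368/(2·11.2) ≈ 16.43.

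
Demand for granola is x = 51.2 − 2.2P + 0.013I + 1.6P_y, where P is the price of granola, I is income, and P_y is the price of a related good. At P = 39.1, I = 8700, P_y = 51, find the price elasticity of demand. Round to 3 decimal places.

x = 51.2 − 2.2(39.1) + 0.013(8700) + 1.6(51) = 51.2 − 86.02 + 113.1 + 81.6 = 159.88.
∂x/∂P = −2.2, so E_p = (−2.2)·(39.1/159.88) ≈ -0.538.
|E_p| < 1: demand is inelastic.

-0.538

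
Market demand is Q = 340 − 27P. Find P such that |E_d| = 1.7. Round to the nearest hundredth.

Set −bP/(a − bP) = −1.7 ⇒ bP = 1.7(a − bP) ⇒ bP(1+1.7) = 1.7·a.
P = 1.7·340/(27·2.7) ≈ 7.93.

7.93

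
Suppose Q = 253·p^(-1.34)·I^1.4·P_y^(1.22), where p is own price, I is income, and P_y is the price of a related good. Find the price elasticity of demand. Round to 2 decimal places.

-1.34

For a Cobb–Douglas (constant-elasticity) form Q = A·p^α·…, the elasticity with respect to p equals the exponent α at every point.
Here the exponent on p is -1.34, so the price elasticity of demand is -1.34.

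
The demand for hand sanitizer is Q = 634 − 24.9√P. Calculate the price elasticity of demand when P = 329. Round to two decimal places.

-1.24

At P = 329, Q = 182.3549.
dQ/dP = −24.9/(2√P) = −24.9/(2·18.1384).
Point elasticity E = (dQ/dP)·(P/Q) = -0.6864 × 329/182.3549 ≈ -1.24.
|E| > 1, so demand is elastic at this price.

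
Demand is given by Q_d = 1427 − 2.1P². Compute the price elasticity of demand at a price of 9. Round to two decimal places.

-0.27

At P = 9, Q_d = 1256.9.
dQ_d/dP = −2·2.1·P = −37.8.
Point elasticity E = (dQ_d/dP)·(P/Q_d) = -37.8 × 9/1256.9 ≈ -0.27.
|E| < 1, so demand is inelastic at this price.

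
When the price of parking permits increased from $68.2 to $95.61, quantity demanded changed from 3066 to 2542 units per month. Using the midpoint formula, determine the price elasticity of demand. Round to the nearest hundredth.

%Δq = (2542 − 3066)/[(3066 + 2542)/2] = -524/2804 ≈ -0.1869.
%ΔP = (95.61 − 68.2)/[(68.2 + 95.61)/2] = 27.41/81.905 ≈ 0.3347.
Arc elasticity E = %Δq/%ΔP ≈ -0.1869/0.3347 ≈ -0.56.
|E| < 1: demand is inelastic over this range.

-0.56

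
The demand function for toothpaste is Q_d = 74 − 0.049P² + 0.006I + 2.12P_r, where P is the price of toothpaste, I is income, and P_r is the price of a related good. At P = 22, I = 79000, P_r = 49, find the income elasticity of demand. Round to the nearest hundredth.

Substituting, Q_d = 74 − 0.049(22)² + 0.006(79000) + 2.12(49) = 74 − 23.716 + 474 + 103.88 = 628.164.
∂Q_d/∂I = +0.006, so E_I = 0.006·(79000/628.164) ≈ 0.75.
E_I ∈ (0,1): normal good (necessity).

0.75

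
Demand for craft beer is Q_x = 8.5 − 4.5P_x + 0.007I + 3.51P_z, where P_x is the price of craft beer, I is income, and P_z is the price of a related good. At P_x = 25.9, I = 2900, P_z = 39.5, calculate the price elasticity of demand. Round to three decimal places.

-2.290

Evaluating quantity at (P_x, I, P_z) gives Q_x = 8.5 − 4.5(25.9) + 0.007(2900) + 3.51(39.5) = 8.5 − 116.55 + 20.3 + 138.645 = 50.895.
∂Q_x/∂P_x = −4.5, so E_p = (−4.5)·(25.9/50.895) ≈ -2.290.
|E_p| > 1: demand is elastic.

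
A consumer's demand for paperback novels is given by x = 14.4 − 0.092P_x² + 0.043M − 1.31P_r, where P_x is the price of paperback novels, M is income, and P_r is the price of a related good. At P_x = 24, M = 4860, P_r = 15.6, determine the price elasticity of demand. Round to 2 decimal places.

-0.71

At the given point, x = 14.4 − 0.092(24)² + 0.043(4860) − 1.31(15.6) = 14.4 − 52.992 + 208.98 − 20.436 = 149.952.
∂x/∂P_x = −2·0.092·P_x = -4.416, so E_p = -4.416·(24/149.952) ≈ -0.71.
|E_p| < 1: demand is inelastic.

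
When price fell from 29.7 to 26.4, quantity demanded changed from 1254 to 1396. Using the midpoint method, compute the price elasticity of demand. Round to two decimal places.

-0.91

%ΔQ = (1396 − 1254)/[(1254 + 1396)/2] = 142/1325 ≈ 0.1072.
%ΔP = (26.4 − 29.7)/[(29.7 + 26.4)/2] = -3.3/28.05 ≈ -0.1176.
Arc elasticity E = %ΔQ/%ΔP ≈ 0.1072/-0.1176 ≈ -0.91.
|E| < 1: demand is inelastic over this range.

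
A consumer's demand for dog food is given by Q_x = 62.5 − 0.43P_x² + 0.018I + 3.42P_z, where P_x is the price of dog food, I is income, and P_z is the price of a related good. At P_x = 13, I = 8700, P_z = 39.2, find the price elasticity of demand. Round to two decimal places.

-0.52

Substituting, Q_x = 62.5 − 0.43(13)² + 0.018(8700) + 3.42(39.2) = 62.5 − 72.67 + 156.6 + 134.064 = 280.494.
∂Q_x/∂P_x = −2·0.43·P_x = -11.18, so E_p = -11.18·(13/280.494) ≈ -0.52.
|E_p| < 1: demand is inelastic.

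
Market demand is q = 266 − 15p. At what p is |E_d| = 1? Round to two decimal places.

For linear demand q = a − bp, E = −bp/(a − bp). |E| = 1 ⇒ bp = a − bp ⇒ p = a/(2b).
p = 266/(2·15) ≈ 8.87.

8.87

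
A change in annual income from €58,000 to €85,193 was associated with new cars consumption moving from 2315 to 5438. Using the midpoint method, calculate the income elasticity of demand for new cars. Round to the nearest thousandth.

%ΔQ = (5438 − 2315)/[(2315+5438)/2] = 3123/3876.5 ≈ 0.8056.
%ΔM = (85,193 − 58,000)/[(58,000+85,193)/2] = 27193/71596.5 ≈ 0.3798.
E_I = %ΔQ/%ΔM ≈ 2.121.
E_I > 1: normal good (luxury).

2.121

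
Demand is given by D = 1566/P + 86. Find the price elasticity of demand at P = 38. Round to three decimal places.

-0.324

At P = 38, D = 127.2105.
dD/dP = −1566/P² = −1.0845.
Point elasticity E = (dD/dP)·(P/D) = -1.0845 × 38/127.2105 ≈ -0.324.
|E| < 1, so demand is inelastic at this price.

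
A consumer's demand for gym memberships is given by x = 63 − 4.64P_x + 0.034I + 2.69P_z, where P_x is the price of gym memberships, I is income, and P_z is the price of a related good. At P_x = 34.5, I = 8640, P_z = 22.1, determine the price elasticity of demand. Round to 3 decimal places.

-0.625

Evaluating quantity at (P_x, I, P_z) gives x = 63 − 4.64(34.5) + 0.034(8640) + 2.69(22.1) = 63 − 160.08 + 293.76 + 59.449 = 256.129.
∂x/∂P_x = −4.64, so E_p = (−4.64)·(34.5/256.129) ≈ -0.625.
|E_p| < 1: demand is inelastic.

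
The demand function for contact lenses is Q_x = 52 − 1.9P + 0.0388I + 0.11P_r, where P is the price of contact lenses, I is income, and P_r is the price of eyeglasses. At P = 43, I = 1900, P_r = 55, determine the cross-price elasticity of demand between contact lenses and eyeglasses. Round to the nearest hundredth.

Q_x = 52 − 1.9(43) + 0.0388(1900) + 0.11(55) = 52 − 81.7 + 73.72 + 6.05 = 50.07.
∂Q_x/∂P_r = +0.11, so E_xy = 0.11·(55/50.07) ≈ 0.12.
E_xy > 0: the goods are substitutes.

0.12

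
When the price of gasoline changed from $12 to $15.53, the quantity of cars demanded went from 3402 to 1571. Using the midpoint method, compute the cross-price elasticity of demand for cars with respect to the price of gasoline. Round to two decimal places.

-2.87

%ΔQ_x = (1571 − 3402)/[(3402+1571)/2] = -1831/2486.5 ≈ -0.7364.
%ΔP_y = (15.53 − 12)/[(12+15.53)/2] ≈ 0.2564.
E_xy = -0.7364/0.2564 ≈ -2.87.
E_xy < 0, so cars and gasoline are complements.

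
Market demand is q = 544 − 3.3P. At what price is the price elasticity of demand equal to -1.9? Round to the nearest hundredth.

108.00

Set −bP/(a − bP) = −1.9 ⇒ bP = 1.9(a − bP) ⇒ bP(1+1.9) = 1.9·a.
P = 1.9·544/(3.3·2.9) ≈ 108.00.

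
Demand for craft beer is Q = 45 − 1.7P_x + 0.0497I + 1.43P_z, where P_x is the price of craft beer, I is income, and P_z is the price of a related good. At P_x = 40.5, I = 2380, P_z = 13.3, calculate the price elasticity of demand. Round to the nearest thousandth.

Evaluating quantity at (P_x, I, P_z) gives Q = 45 − 1.7(40.5) + 0.0497(2380) + 1.43(13.3) = 45 − 68.85 + 118.286 + 19.019 = 113.455.
∂Q/∂P_x = −1.7, so E_p = (−1.7)·(40.5/113.455) ≈ -0.607.
|E_p| < 1: demand is inelastic.

-0.607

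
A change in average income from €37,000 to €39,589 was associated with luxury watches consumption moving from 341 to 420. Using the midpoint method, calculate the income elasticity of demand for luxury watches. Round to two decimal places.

3.07

%ΔQ = (420 − 341)/[(341+420)/2] = 79/380.5 ≈ 0.2076.
%ΔM = (39,589 − 37,000)/[(37,000+39,589)/2] = 2589/38294.5 ≈ 0.0676.
E_I = %ΔQ/%ΔM ≈ 3.07.
E_I > 1: normal good (luxury).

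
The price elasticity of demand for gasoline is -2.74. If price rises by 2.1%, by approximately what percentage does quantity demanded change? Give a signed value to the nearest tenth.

-5.8

%ΔQ ≈ E × %ΔP = (-2.74) × (2.1%) ≈ -5.8%.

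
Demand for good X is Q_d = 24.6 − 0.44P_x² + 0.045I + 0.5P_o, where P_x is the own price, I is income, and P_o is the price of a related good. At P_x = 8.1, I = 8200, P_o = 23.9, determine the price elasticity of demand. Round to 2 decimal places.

-0.15

At the given point, Q_d = 24.6 − 0.44(8.1)² + 0.045(8200) + 0.5(23.9) = 24.6 − 28.8684 + 369 + 11.95 = 376.6816.
∂Q_d/∂P_x = −2·0.44·P_x = -7.128, so E_p = -7.128·(8.1/376.6816) ≈ -0.15.
|E_p| < 1: demand is inelastic.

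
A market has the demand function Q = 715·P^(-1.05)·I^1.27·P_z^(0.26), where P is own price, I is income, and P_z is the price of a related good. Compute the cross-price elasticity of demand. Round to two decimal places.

For a Cobb–Douglas (constant-elasticity) form Q = A·P_z^α·…, the elasticity with respect to P_z equals the exponent α at every point.
Here the exponent on P_z is 0.26, so the cross-price elasticity of demand is 0.26.

0.26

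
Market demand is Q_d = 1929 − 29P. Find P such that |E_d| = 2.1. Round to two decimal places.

Set −bP/(a − bP) = −2.1 ⇒ bP = 2.1(a − bP) ⇒ bP(1+2.1) = 2.1·a.
P = 2.1·1929/(29·3.1) ≈ 45.06.

45.06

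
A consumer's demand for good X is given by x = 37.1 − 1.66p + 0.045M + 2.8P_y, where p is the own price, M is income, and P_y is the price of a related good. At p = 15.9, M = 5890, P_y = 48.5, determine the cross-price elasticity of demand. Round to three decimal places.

0.330

Evaluating quantity at (p, M, P_y) gives x = 37.1 − 1.66(15.9) + 0.045(5890) + 2.8(48.5) = 37.1 − 26.394 + 265.05 + 135.8 = 411.556.
∂x/∂P_y = +2.8, so E_xy = 2.8·(48.5/411.556) ≈ 0.330.
E_xy > 0: the goods are substitutes.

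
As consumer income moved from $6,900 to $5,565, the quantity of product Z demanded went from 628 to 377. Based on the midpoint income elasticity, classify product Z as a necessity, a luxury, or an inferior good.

luxury

%ΔQ = (377 − 628)/[(628+377)/2] = -251/502.5 ≈ -0.4995.
%ΔI = (5,565 − 6,900)/[(6,900+5,565)/2] = -1335/6232.5 ≈ -0.2142.
E_I = %ΔQ/%ΔI ≈ 2.332.
E_I > 1: normal good (luxury).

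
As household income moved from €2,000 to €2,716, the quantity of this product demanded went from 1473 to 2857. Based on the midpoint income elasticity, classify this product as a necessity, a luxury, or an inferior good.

%ΔQ = (2857 − 1473)/[(1473+2857)/2] = 1384/2165 ≈ 0.6393.
%ΔI = (2,716 − 2,000)/[(2,000+2,716)/2] = 716/2358 ≈ 0.3036.
E_I = %ΔQ/%ΔI ≈ 2.105.
E_I > 1: normal good (luxury).

luxury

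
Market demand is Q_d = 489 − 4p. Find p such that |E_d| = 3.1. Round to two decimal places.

92.43

Set −bp/(a − bp) = −3.1 ⇒ bp = 3.1(a − bp) ⇒ bp(1+3.1) = 3.1·a.
p = 3.1·489/(4·4.1) ≈ 92.43.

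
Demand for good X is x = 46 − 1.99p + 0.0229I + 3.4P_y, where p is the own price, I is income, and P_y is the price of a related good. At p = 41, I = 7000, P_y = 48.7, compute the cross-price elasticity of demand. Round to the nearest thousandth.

0.570

Substituting, x = 46 − 1.99(41) + 0.0229(7000) + 3.4(48.7) = 46 − 81.59 + 160.3 + 165.58 = 290.29.
∂x/∂P_y = +3.4, so E_xy = 3.4·(48.7/290.29) ≈ 0.570.
E_xy > 0: the goods are substitutes.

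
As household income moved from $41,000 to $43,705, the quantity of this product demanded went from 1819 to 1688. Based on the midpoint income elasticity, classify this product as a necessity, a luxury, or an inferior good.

inferior

%ΔQ = (1688 − 1819)/[(1819+1688)/2] = -131/1753.5 ≈ -0.0747.
%ΔI = (43,705 − 41,000)/[(41,000+43,705)/2] = 2705/42352.5 ≈ 0.0639.
E_I = %ΔQ/%ΔI ≈ -1.170.
E_I < 0: inferior good.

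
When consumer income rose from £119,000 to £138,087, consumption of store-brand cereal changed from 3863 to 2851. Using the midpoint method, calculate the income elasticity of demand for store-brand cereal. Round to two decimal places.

-2.03

%ΔQ = (2851 − 3863)/[(3863+2851)/2] = -1012/3357 ≈ -0.3015.
%ΔM = (138,087 − 119,000)/[(119,000+138,087)/2] = 19087/128543.5 ≈ 0.1485.
E_I = %ΔQ/%ΔM ≈ -2.03.
E_I < 0: inferior good.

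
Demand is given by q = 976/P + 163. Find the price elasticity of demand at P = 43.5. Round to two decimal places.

-0.12

At P = 43.5, q = 185.4368.
dq/dP = −976/P² = −0.5158.
Point elasticity E = (dq/dP)·(P/q) = -0.5158 × 43.5/185.4368 ≈ -0.12.
|E| < 1, so demand is inelastic at this price.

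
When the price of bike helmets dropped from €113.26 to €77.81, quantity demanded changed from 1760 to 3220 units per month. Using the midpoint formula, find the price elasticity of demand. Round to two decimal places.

%ΔQ = (3220 − 1760)/[(1760 + 3220)/2] = 1460/2490 ≈ 0.5863.
%ΔP = (77.81 − 113.26)/[(113.26 + 77.81)/2] = -35.45/95.535 ≈ -0.3711.
Arc elasticity E = %ΔQ/%ΔP ≈ 0.5863/-0.3711 ≈ -1.58.
|E| > 1: demand is elastic over this range.

-1.58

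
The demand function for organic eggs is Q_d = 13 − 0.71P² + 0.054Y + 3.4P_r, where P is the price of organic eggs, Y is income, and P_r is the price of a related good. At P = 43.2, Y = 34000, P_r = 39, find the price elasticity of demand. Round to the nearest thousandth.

Evaluating quantity at (P, Y, P_r) gives Q_d = 13 − 0.71(43.2)² + 0.054(34000) + 3.4(39) = 13 − 1325.0304 + 1836 + 132.6 = 656.5696.
∂Q_d/∂P = −2·0.71·P = -61.344, so E_p = -61.344·(43.2/656.5696) ≈ -4.036.
|E_p| > 1: demand is elastic.

-4.036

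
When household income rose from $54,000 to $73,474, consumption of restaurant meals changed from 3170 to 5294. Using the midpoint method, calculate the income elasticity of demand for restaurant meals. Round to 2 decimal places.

%ΔQ = (5294 − 3170)/[(3170+5294)/2] = 2124/4232 ≈ 0.5019.
%ΔY = (73,474 − 54,000)/[(54,000+73,474)/2] = 19474/63737 ≈ 0.3055.
E_I = %ΔQ/%ΔY ≈ 1.64.
E_I > 1: normal good (luxury).

1.64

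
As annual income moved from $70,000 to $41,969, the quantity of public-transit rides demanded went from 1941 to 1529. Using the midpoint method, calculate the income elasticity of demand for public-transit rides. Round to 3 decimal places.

0.474

%ΔQ = (1529 − 1941)/[(1941+1529)/2] = -412/1735 ≈ -0.2375.
%ΔM = (41,969 − 70,000)/[(70,000+41,969)/2] = -28031/55984.5 ≈ -0.5007.
E_I = %ΔQ/%ΔM ≈ 0.474.
E_I ∈ (0,1): normal good (necessity).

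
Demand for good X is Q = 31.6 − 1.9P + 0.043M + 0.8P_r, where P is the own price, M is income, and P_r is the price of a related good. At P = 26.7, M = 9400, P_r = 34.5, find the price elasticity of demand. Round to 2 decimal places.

-0.12

First evaluate Q: 31.6 − 1.9(26.7) + 0.043(9400) + 0.8(34.5) = 31.6 − 50.73 + 404.2 + 27.6 = 412.67.
∂Q/∂P = −1.9, so E_p = (−1.9)·(26.7/412.67) ≈ -0.12.
|E_p| < 1: demand is inelastic.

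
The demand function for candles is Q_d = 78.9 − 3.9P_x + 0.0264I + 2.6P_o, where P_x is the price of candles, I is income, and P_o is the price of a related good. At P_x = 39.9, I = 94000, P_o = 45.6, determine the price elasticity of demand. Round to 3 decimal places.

-0.062

Evaluating quantity at (P_x, I, P_o) gives Q_d = 78.9 − 3.9(39.9) + 0.0264(94000) + 2.6(45.6) = 78.9 − 155.61 + 2481.6 + 118.56 = 2523.45.
∂Q_d/∂P_x = −3.9, so E_p = (−3.9)·(39.9/2523.45) ≈ -0.062.
|E_p| < 1: demand is inelastic.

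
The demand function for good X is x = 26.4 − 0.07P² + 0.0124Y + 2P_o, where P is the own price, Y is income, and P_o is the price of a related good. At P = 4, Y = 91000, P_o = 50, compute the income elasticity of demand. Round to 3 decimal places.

Evaluating quantity at (P, Y, P_o) gives x = 26.4 − 0.07(4)² + 0.0124(91000) + 2(50) = 26.4 − 1.12 + 1128.4 + 100 = 1253.68.
∂x/∂Y = +0.0124, so E_I = 0.0124·(91000/1253.68) ≈ 0.900.
E_I ∈ (0,1): normal good (necessity).

0.900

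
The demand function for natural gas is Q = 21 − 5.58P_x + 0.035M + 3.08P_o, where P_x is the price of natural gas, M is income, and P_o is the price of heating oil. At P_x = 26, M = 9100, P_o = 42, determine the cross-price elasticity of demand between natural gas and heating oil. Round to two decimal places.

0.40

Substituting, Q = 21 − 5.58(26) + 0.035(9100) + 3.08(42) = 21 − 145.08 + 318.5 + 129.36 = 323.78.
∂Q/∂P_o = +3.08, so E_xy = 3.08·(42/323.78) ≈ 0.40.
E_xy > 0: the goods are substitutes.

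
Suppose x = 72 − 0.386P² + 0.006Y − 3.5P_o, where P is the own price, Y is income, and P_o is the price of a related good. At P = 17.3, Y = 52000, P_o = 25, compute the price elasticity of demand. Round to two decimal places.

-1.28

At the given point, x = 72 − 0.386(17.3)² + 0.006(52000) − 3.5(25) = 72 − 115.5259 + 312 − 87.5 = 180.9741.
∂x/∂P = −2·0.386·P = -13.3556, so E_p = -13.3556·(17.3/180.9741) ≈ -1.28.
|E_p| > 1: demand is elastic.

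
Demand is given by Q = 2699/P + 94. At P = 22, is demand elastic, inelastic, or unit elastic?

At P = 22, Q = 216.6818.
dQ/dP = −2699/P² = −5.5764.
Point elasticity E = (dQ/dP)·(P/Q) = -5.5764 × 22/216.6818 ≈ -0.566.
|E| ≈ 0.566 < 1, so demand is inelastic.

inelastic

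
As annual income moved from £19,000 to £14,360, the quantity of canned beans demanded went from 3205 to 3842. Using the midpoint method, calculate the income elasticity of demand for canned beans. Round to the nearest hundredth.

-0.65

%ΔQ = (3842 − 3205)/[(3205+3842)/2] = 637/3523.5 ≈ 0.1808.
%ΔY = (14,360 − 19,000)/[(19,000+14,360)/2] = -4640/16680 ≈ -0.2782.
E_I = %ΔQ/%ΔY ≈ -0.65.
E_I < 0: inferior good.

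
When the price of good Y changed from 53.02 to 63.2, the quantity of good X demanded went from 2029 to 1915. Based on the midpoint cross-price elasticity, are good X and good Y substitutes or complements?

%ΔQ_x = (1915 − 2029)/[(2029+1915)/2] = -114/1972 ≈ -0.0578.
%ΔP_y = (63.2 − 53.02)/[(53.02+63.2)/2] ≈ 0.1752.
E_xy = -0.0578/0.1752 ≈ -0.330.
E_xy < 0, so the goods are complements.

complements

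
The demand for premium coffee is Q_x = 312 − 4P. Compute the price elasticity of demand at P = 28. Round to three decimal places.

-0.560

At P = 28, Q_x = 200.
dQ_x/dP = −4.
Point elasticity E = (dQ_x/dP)·(P/Q_x) = -4 × 28/200 ≈ -0.560.
|E| < 1, so demand is inelastic at this price.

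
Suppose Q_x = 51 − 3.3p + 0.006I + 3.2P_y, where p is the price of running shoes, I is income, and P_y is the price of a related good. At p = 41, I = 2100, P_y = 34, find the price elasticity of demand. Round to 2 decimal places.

First evaluate Q_x: 51 − 3.3(41) + 0.006(2100) + 3.2(34) = 51 − 135.3 + 12.6 + 108.8 = 37.1.
∂Q_x/∂p = −3.3, so E_p = (−3.3)·(41/37.1) ≈ -3.65.
|E_p| > 1: demand is elastic.

-3.65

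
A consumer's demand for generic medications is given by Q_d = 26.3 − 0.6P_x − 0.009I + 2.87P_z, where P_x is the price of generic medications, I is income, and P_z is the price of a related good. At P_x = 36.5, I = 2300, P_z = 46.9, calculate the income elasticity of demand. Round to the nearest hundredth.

At the given point, Q_d = 26.3 − 0.6(36.5) − 0.009(2300) + 2.87(46.9) = 26.3 − 21.9 − 20.7 + 134.603 = 118.303.
∂Q_d/∂I = −0.009, so E_I = -0.009·(2300/118.303) ≈ -0.17.
E_I < 0: inferior good.

-0.17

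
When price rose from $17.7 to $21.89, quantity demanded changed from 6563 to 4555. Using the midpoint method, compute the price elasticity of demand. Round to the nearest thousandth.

-1.707

%ΔQ = (4555 − 6563)/[(6563 + 4555)/2] = -2008/5559 ≈ -0.3612.
%Δp = (21.89 − 17.7)/[(17.7 + 21.89)/2] = 4.19/19.795 ≈ 0.2117.
Arc elasticity E = %ΔQ/%Δp ≈ -0.3612/0.2117 ≈ -1.707.
|E| > 1: demand is elastic over this range.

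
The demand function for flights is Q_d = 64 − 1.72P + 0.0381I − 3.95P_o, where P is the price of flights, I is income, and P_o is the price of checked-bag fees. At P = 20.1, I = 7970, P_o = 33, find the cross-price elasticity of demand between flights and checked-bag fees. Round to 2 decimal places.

Substituting, Q_d = 64 − 1.72(20.1) + 0.0381(7970) − 3.95(33) = 64 − 34.572 + 303.657 − 130.35 = 202.735.
∂Q_d/∂P_o = −3.95, so E_xy = -3.95·(33/202.735) ≈ -0.64.
E_xy < 0: the goods are complements.

-0.64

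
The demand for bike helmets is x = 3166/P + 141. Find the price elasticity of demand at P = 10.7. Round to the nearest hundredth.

-0.68

At P = 10.7, x = 436.8879.
dx/dP = −3166/P² = −27.6531.
Point elasticity E = (dx/dP)·(P/x) = -27.6531 × 10.7/436.8879 ≈ -0.68.
|E| < 1, so demand is inelastic at this price.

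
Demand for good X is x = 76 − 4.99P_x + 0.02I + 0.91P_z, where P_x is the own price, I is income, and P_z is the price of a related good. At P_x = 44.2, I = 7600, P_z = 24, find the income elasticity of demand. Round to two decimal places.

At the given point, x = 76 − 4.99(44.2) + 0.02(7600) + 0.91(24) = 76 − 220.558 + 152 + 21.84 = 29.282.
∂x/∂I = +0.02, so E_I = 0.02·(7600/29.282) ≈ 5.19.
E_I > 1: normal good (luxury).

5.19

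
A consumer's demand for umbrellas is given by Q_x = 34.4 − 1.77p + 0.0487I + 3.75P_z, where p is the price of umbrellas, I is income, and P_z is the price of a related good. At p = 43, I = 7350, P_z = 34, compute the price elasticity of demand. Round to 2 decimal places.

-0.17

Evaluating quantity at (p, I, P_z) gives Q_x = 34.4 − 1.77(43) + 0.0487(7350) + 3.75(34) = 34.4 − 76.11 + 357.945 + 127.5 = 443.735.
∂Q_x/∂p = −1.77, so E_p = (−1.77)·(43/443.735) ≈ -0.17.
|E_p| < 1: demand is inelastic.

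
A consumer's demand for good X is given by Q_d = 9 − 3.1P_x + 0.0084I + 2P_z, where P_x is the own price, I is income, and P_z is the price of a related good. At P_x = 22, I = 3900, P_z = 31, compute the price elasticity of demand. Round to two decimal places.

First evaluate Q_d: 9 − 3.1(22) + 0.0084(3900) + 2(31) = 9 − 68.2 + 32.76 + 62 = 35.56.
∂Q_d/∂P_x = −3.1, so E_p = (−3.1)·(22/35.56) ≈ -1.92.
|E_p| > 1: demand is elastic.

-1.92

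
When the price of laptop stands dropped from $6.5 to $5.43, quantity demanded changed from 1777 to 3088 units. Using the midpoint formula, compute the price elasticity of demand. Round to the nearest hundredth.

%Δq = (3088 − 1777)/[(1777 + 3088)/2] = 1311/2432.5 ≈ 0.5390.
%ΔP = (5.43 − 6.5)/[(6.5 + 5.43)/2] = -1.07/5.965 ≈ -0.1794.
Arc elasticity E = %Δq/%ΔP ≈ 0.5390/-0.1794 ≈ -3.00.
|E| > 1: demand is elastic over this range.

-3.00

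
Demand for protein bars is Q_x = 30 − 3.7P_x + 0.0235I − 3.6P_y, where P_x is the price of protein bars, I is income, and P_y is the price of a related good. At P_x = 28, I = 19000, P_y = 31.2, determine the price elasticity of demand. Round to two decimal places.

-0.40

Evaluating quantity at (P_x, I, P_y) gives Q_x = 30 − 3.7(28) + 0.0235(19000) − 3.6(31.2) = 30 − 103.6 + 446.5 − 112.32 = 260.58.
∂Q_x/∂P_x = −3.7, so E_p = (−3.7)·(28/260.58) ≈ -0.40.
|E_p| < 1: demand is inelastic.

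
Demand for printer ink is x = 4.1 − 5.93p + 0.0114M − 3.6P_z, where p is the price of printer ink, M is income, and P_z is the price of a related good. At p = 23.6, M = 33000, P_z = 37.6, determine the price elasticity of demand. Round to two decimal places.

Substituting, x = 4.1 − 5.93(23.6) + 0.0114(33000) − 3.6(37.6) = 4.1 − 139.948 + 376.2 − 135.36 = 104.992.
∂x/∂p = −5.93, so E_p = (−5.93)·(23.6/104.992) ≈ -1.33.
|E_p| > 1: demand is elastic.

-1.33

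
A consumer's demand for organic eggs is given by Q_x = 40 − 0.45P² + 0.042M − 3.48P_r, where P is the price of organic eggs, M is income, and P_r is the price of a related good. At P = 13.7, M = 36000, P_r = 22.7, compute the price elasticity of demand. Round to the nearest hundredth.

-0.12

Evaluating quantity at (P, M, P_r) gives Q_x = 40 − 0.45(13.7)² + 0.042(36000) − 3.48(22.7) = 40 − 84.4605 + 1512 − 78.996 = 1388.5435.
∂Q_x/∂P = −2·0.45·P = -12.33, so E_p = -12.33·(13.7/1388.5435) ≈ -0.12.
|E_p| < 1: demand is inelastic.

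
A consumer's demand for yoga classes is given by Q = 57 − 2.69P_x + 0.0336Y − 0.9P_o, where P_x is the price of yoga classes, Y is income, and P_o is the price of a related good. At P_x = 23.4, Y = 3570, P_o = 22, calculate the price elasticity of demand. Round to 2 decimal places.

-0.67

Evaluating quantity at (P_x, Y, P_o) gives Q = 57 − 2.69(23.4) + 0.0336(3570) − 0.9(22) = 57 − 62.946 + 119.952 − 19.8 = 94.206.
∂Q/∂P_x = −2.69, so E_p = (−2.69)·(23.4/94.206) ≈ -0.67.
|E_p| < 1: demand is inelastic.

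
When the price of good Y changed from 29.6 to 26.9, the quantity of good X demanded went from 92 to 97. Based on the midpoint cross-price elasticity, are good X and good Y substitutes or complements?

%ΔQ_x = (97 − 92)/[(92+97)/2] = 5/94.5 ≈ 0.0529.
%ΔP_y = (26.9 − 29.6)/[(29.6+26.9)/2] ≈ -0.0956.
E_xy = 0.0529/-0.0956 ≈ -0.554.
E_xy < 0, so the goods are complements.

complements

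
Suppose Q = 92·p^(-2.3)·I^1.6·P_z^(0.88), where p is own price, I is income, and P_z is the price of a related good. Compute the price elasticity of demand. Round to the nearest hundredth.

-2.30

For a Cobb–Douglas (constant-elasticity) form Q = A·p^α·…, the elasticity with respect to p equals the exponent α at every point.
Here the exponent on p is -2.3, so the price elasticity of demand is -2.30.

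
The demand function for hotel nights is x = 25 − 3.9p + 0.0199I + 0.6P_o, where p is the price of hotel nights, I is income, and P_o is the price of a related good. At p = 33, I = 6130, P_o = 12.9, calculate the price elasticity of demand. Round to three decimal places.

-4.945

Evaluating quantity at (p, I, P_o) gives x = 25 − 3.9(33) + 0.0199(6130) + 0.6(12.9) = 25 − 128.7 + 121.987 + 7.74 = 26.027.
∂x/∂p = −3.9, so E_p = (−3.9)·(33/26.027) ≈ -4.945.
|E_p| > 1: demand is elastic.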